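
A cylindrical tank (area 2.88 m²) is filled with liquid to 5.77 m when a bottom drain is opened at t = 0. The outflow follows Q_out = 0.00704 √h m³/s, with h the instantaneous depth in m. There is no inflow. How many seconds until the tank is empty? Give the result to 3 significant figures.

1970 s

A dh/dt = −Q_out = −0.00704 √h.
∫ h^(−1/2) dh = −(0.00704/A) ∫ dt, giving 2√h = 2√h₀ − (0.00704/A) t.
Tank is empty when √h = 0: t_empty = 2A√h₀/0.00704.
t_empty = 2·2.88·√5.77/0.00704 = 5.7600·2.4021/0.00704 = 1965.3 s.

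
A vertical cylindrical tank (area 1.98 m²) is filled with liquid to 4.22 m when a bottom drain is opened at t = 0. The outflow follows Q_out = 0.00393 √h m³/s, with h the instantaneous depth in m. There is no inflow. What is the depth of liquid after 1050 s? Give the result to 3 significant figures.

A dh/dt = −Q_out = −0.00393 √h.
Separate and integrate: 2(√h − √h₀) = −(0.00393/A) t.
√h = √4.22 − 0.00393·1050/(2·1.98) = 2.0543 − 1.0420 = 1.0122.
h = 1.0122² = 1.0246 m.

1.02 m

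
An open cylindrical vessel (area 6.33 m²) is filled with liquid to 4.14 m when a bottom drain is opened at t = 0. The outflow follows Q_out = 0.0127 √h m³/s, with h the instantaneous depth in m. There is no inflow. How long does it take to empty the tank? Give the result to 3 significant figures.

2030 s

A dh/dt = −Q_out = −0.0127 √h.
∫ h^(−1/2) dh = −(0.0127/A) ∫ dt, giving 2√h = 2√h₀ − (0.0127/A) t.
Set h = 0: 2√h₀ = (0.0127/A) t_empty ⇒ t_empty = 2A√h₀/0.0127.
t_empty = 2·6.33·√4.14/0.0127 = 12.660·2.0347/0.0127 = 2028.3 s.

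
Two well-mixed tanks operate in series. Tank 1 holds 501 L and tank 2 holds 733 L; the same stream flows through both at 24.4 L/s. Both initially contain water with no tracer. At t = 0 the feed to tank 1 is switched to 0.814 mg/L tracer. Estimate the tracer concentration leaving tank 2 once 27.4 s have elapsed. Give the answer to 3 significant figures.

Each tank obeys Vᵢ dCᵢ/dt = Q(Cᵢ₋₁ − Cᵢ), so τᵢ = Vᵢ/Q.
τ₁ = 501/24.4 = 20.533 s; τ₂ = 733/24.4 = 30.041 s.
Solving the cascade with C₁(0)=C₂(0)=0 gives C₂(t) = C_in[1 − (τ₁ e^(−t/τ₁) − τ₂ e^(−t/τ₂))/(τ₁ − τ₂)].
At t = 27.4: e^(−t/τ₁) = 0.26330, e^(−t/τ₂) = 0.40168.
C₂ = 0.814·[1 − (20.533·0.26330 − 30.041·0.40168)/(-9.5082)] = 0.814·0.29948 = 0.24378 mg/L.

0.244 mg/L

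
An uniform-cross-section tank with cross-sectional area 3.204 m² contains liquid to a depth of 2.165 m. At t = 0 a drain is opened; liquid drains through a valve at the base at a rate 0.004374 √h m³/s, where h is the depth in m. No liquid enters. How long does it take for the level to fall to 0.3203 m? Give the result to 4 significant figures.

1326 s

With no inflow, A dh/dt = −0.004374 √h.
∫ h^(−1/2) dh = −(0.004374/A) ∫ dt, giving 2√h = 2√h₀ − (0.004374/A) t.
t = 2A(√h₀ − √h)/0.004374 = 2·3.204·(√2.165 − √0.3203)/0.004374
  = 6.40800 × (1.47139 − 0.565951) / 0.004374 = 1326.49 s.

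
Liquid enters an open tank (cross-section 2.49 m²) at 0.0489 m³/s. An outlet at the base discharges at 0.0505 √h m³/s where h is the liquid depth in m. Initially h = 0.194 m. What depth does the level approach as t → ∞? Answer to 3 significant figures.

Level balance: A dh/dt = 0.0489 − 0.0505 √h. Setting dh/dt = 0:
Q_in = 0.0505 √h_ss ⇒ √h_ss = 0.0489/0.0505 = 0.96832.
h_ss = 0.96832² = 0.93764 m. (Since h₀ = 0.194 m < h_ss, the level will rise toward this value.)

0.938 m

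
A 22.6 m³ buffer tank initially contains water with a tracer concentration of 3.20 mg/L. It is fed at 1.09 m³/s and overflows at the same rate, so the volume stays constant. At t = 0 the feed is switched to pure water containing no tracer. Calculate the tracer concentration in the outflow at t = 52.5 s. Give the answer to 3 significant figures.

Mass balance on the solute (V constant): V dC/dt = Q(C_in − C).
Time constant τ = V/Q = 22.6/1.09 = 20.734 s.
Solution: C(t) = C_in + (C₀ − C_in) e^(−t/τ).
C(52.5) = 0 + (3.20 − 0)·e^(−52.5/20.734) = 0 + (3.2000)·0.079494 = 0.25438 mg/L.

0.254 mg/L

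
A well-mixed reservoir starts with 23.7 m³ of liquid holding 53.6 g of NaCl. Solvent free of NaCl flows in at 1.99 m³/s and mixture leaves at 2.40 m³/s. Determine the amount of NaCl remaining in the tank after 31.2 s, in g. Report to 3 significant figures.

Total volume: dV/dt = Q_in − Q_out = -0.41000 m³/s, so V(t) = 23.7 − 0.41000 t and V(31.2) = 10.908 m³.
Species balance (pure solvent in): dm/dt = −Q_out · m/V(t).
dm/m = −Q_out dt/(V₀ − 0.41000 t); integrating gives ln(m/m₀) = −(Q_out/(Q_in−Q_out)) ln(V/V₀).
m = m₀ (V₀/V)^(Q_out/(Q_in−Q_out)) = 53.6 × (23.7/10.908)^(-5.8537) = 0.57077 g.

0.571 g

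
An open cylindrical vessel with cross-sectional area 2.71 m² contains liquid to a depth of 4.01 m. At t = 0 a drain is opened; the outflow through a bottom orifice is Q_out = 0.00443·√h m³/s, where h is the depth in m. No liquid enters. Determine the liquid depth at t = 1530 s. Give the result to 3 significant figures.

With no inflow, A dh/dt = −0.00443 √h.
This is separable: 2 d(√h)/dt = −0.00443/A, so √h = √h₀ − (0.00443/(2A)) t.
√h = √4.01 − 0.00443·1530/(2·2.71) = 2.0025 − 1.2505 = 0.75196.
h = 0.75196² = 0.56545 m.

0.565 m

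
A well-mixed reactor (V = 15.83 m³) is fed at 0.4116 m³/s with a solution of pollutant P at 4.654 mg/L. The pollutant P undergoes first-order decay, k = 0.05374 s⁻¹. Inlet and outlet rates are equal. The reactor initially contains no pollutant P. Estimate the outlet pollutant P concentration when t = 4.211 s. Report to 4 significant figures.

Species balance: V dC/dt = Q C_in − Q C − k V C.
This is linear with rate a = Q/V + k = 0.0797413 s⁻¹.
C_ss = Q C_in/(Q + kV) = 1.51753 mg/L; C(t) = C_ss + (C₀ − C_ss) e^(−a t).
C(4.211) = 1.51753 + (-1.51753)·e^(−0.0797413·4.211) = 1.51753 + (-1.51753)·0.714773 = 0.432841 mg/L.

0.4328 mg/L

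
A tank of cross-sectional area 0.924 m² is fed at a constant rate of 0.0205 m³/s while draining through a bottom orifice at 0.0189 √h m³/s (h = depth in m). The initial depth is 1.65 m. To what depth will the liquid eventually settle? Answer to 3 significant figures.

Unsteady balance on liquid volume: A dh/dt = Q_in − 0.0189 √h. At steady state dh/dt = 0:
Q_in = 0.0189 √h_ss ⇒ √h_ss = 0.0205/0.0189 = 1.0847.
h_ss = 1.0847² = 1.1765 m. (Since h₀ = 1.65 m > h_ss, the level will fall toward this value.)

1.18 m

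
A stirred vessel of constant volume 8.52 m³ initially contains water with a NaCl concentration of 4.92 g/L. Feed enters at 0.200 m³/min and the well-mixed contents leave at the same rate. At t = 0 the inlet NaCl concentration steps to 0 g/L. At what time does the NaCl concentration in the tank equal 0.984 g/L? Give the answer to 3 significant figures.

Species balance: V dC/dt = Q(C_in − C) ⇒ τ = V/Q = 42.600 min.
C(t) = C_in + (C₀ − C_in) e^(−t/τ). Set C = 0.984 and solve for t:
e^(−t/τ) = (C − C_in)/(C₀ − C_in) = (0.984 − 0)/(4.92 − 0) = 0.20000
t = −τ ln(…) = 42.600 × 1.6094 = 68.562 min.

68.6 min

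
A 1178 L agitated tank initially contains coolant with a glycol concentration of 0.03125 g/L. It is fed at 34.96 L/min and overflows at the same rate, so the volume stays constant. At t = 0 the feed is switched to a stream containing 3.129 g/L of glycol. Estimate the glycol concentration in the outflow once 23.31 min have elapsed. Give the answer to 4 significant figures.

Unsteady species balance (constant V, well mixed): V dC/dt = Q(C_in − C).
So dC/dt = (C_in − C)/τ with τ = V/Q = 1178/34.96 = 33.6957 min.
This is linear first-order; C(t) = C_in + (C₀ − C_in) e^(−t/τ).
C(23.31) = 3.129 + (0.03125 − 3.129)·e^(−23.31/33.6957) = 3.129 + (-3.09775)·0.500684 = 1.57801 g/L.

1.578 g/L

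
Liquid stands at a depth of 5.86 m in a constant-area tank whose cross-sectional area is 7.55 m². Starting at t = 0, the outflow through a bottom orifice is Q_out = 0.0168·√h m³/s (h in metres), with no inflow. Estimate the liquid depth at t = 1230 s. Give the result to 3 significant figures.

1.11 m

With no inflow, A dh/dt = −0.0168 √h.
This is separable: 2 d(√h)/dt = −0.0168/A, so √h = √h₀ − (0.0168/(2A)) t.
√h = √5.86 − 0.0168·1230/(2·7.55) = 2.4207 − 1.3685 = 1.0523.
h = 1.0523² = 1.1073 m.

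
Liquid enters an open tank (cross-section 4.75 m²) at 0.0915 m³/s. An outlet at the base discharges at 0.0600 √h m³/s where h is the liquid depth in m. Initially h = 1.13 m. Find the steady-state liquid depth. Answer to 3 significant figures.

Volume balance on the tank: A dh/dt = Q_in − 0.0600 √h. At steady state dh/dt = 0:
Q_in = 0.0600 √h_ss ⇒ √h_ss = 0.0915/0.0600 = 1.5250.
h_ss = 1.5250² = 2.3256 m. (Since h₀ = 1.13 m < h_ss, the level will rise toward this value.)

2.33 m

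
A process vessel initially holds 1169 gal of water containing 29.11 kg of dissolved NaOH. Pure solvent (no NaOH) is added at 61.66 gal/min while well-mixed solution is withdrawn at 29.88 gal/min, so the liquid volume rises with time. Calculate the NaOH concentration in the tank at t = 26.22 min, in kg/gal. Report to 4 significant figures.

Total volume: dV/dt = Q_in − Q_out = 31.7800 gal/min, so V(t) = 1169 + 31.7800 t and V(26.22) = 2002.27 gal.
Species balance (pure solvent in): dm/dt = −Q_out · m/V(t).
dm/m = −Q_out dt/(V₀ + 31.7800 t); integrating gives ln(m/m₀) = −(Q_out/(Q_in−Q_out)) ln(V/V₀).
m = m₀ (V₀/V)^(Q_out/(Q_in−Q_out)) = 29.11 × (1169/2002.27)^(0.940214) = 17.5512 kg.
C = m/V = 17.5512/2002.27 = 0.00876563 kg/gal.

0.008766 kg/gal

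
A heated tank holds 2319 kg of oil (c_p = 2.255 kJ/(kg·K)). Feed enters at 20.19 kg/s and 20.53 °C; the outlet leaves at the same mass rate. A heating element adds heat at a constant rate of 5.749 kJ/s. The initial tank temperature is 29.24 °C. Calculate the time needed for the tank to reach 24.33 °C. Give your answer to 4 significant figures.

M c_p dT/dt = ṁ c_p (T_in − T) + Q̇.
τ = M/ṁ = 114.859 s; T_ss = T_in + Q̇/(ṁ c_p) = 20.6563 °C.
T(t) = T_ss + (T₀ − T_ss) e^(−t/τ). Set T = 24.33:
e^(−t/τ) = (24.33 − 20.6563)/(29.24 − 20.6563) = 0.427987
t = −114.859 · ln(0.427987) = 97.4763 s.

97.48 s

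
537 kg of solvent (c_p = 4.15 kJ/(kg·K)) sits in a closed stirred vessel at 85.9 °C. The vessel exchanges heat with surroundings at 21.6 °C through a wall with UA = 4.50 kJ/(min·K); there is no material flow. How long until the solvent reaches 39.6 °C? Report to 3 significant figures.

Unsteady energy balance on the tank contents: M c_p dT/dt = −UA(T − T_amb).
τ = M c_p/UA = 495.23 min; T_ss = T_amb = 21.600 °C.
T(t) = T_ss + (T₀ − T_ss)e^(−t/τ); set T = 39.6:
t = −τ ln[(T − T_ss)/(T₀ − T_ss)] = −495.23 · ln(0.27994) = 630.53 min.

631 min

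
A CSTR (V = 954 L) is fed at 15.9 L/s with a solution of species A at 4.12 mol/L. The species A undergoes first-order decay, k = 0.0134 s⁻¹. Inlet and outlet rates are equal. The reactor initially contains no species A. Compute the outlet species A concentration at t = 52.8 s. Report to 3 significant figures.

1.82 mol/L

Accumulation = in − out − consumed: V dC/dt = Q C_in − Q C − k V C.
dC/dt = (Q/V) C_in − (Q/V + k) C; effective rate a = Q/V + k = 0.016667 + 0.0134 = 0.030067 s⁻¹.
C_ss = Q C_in/(Q + kV) = 2.2838 mol/L; C(t) = C_ss + (C₀ − C_ss) e^(−a t).
C(52.8) = 2.2838 + (-2.2838)·e^(−0.030067·52.8) = 2.2838 + (-2.2838)·0.20443 = 1.8169 mol/L.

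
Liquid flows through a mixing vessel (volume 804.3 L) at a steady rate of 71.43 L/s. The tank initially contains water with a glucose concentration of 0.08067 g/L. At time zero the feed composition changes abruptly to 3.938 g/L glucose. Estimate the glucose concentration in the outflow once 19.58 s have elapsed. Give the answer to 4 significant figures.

Transient balance on the dissolved component: V dC/dt = Q(C_in − C).
Time constant τ = V/Q = 804.3/71.43 = 11.2600 s.
Integrating: C(t) = C_in + (C₀ − C_in) e^(−t/τ).
C(19.58) = 3.938 + (0.08067 − 3.938)·e^(−19.58/11.2600) = 3.938 + (-3.85733)·0.175713 = 3.26022 g/L.

3.260 g/L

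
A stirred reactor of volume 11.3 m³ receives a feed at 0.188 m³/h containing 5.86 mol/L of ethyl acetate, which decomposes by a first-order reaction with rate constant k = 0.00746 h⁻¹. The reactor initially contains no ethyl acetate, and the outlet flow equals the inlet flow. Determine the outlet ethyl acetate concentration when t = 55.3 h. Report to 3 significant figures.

V dC/dt = Q(C_in − C) − k V C.
This is linear with rate a = Q/V + k = 0.024097 h⁻¹.
C_ss = Q C_in/(Q + kV) = 4.0459 mol/L; C(t) = C_ss + (C₀ − C_ss) e^(−a t).
C(55.3) = 4.0459 + (-4.0459)·e^(−0.024097·55.3) = 4.0459 + (-4.0459)·0.26380 = 2.9786 mol/L.

2.98 mol/L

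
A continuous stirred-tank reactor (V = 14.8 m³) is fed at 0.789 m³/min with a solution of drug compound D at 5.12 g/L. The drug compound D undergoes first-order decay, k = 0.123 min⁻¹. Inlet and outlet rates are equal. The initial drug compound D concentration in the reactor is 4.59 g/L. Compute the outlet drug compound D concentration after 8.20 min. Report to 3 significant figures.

2.26 g/L

Accumulation = in − out − consumed: V dC/dt = Q C_in − Q C − k V C.
dC/dt = (Q/V) C_in − (Q/V + k) C; effective rate a = Q/V + k = 0.053311 + 0.123 = 0.17631 min⁻¹.
C_ss = Q C_in/(Q + kV) = 1.5481 g/L; C(t) = C_ss + (C₀ − C_ss) e^(−a t).
C(8.20) = 1.5481 + (3.0419)·e^(−0.17631·8.20) = 1.5481 + (3.0419)·0.23557 = 2.2647 g/L.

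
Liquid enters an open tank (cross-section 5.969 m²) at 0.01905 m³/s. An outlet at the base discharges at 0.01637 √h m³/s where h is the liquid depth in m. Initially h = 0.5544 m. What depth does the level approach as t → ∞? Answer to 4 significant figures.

Unsteady balance on liquid volume: A dh/dt = Q_in − 0.01637 √h. At steady state dh/dt = 0:
Q_in = 0.01637 √h_ss ⇒ √h_ss = 0.01905/0.01637 = 1.16371.
h_ss = 1.16371² = 1.35423 m. (Since h₀ = 0.5544 m < h_ss, the level will rise toward this value.)

1.354 m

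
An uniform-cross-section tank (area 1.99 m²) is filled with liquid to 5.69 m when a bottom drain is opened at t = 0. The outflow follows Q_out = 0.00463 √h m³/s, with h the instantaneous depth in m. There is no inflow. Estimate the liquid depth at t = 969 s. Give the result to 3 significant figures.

1.58 m

A dh/dt = −Q_out = −0.00463 √h.
Separate and integrate: 2(√h − √h₀) = −(0.00463/A) t.
√h = √5.69 − 0.00463·969/(2·1.99) = 2.3854 − 1.1273 = 1.2581.
h = 1.2581² = 1.5829 m.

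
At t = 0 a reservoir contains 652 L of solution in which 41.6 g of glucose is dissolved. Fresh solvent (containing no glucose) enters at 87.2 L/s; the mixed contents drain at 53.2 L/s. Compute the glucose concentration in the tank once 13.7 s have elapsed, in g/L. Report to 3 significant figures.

Total volume: dV/dt = Q_in − Q_out = 34.000 L/s, so V(t) = 652 + 34.000 t and V(13.7) = 1117.8 L.
Solute balance: dm/dt = 0 − Q_out C = −Q_out m/V(t).
dm/m = −Q_out dt/(V₀ + 34.000 t); integrating gives ln(m/m₀) = −(Q_out/(Q_in−Q_out)) ln(V/V₀).
m = m₀ (V₀/V)^(Q_out/(Q_in−Q_out)) = 41.6 × (652/1117.8)^(1.5647) = 17.897 g.
C = m/V = 17.897/1117.8 = 0.016011 g/L.

0.0160 g/L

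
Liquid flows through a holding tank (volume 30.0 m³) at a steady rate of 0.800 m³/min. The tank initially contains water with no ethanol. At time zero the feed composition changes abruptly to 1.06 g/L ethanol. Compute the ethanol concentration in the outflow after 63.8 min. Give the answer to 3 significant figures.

Transient balance on the dissolved component: V dC/dt = Q(C_in − C).
So dC/dt = (C_in − C)/τ with τ = V/Q = 30.0/0.800 = 37.500 min.
Integrating: C(t) = C_in + (C₀ − C_in) e^(−t/τ).
C(63.8) = 1.06 + (0 − 1.06)·e^(−63.8/37.500) = 1.06 + (-1.0600)·0.18244 = 0.86661 g/L.

0.867 g/L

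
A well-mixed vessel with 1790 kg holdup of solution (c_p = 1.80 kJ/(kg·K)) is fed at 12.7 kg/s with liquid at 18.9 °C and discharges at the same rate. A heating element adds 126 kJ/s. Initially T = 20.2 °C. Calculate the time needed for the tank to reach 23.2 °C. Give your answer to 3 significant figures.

Energy balance: M c_p dT/dt = ṁ c_p (T_in − T) + 126.
τ = M/ṁ = 140.94 s; T_ss = T_in + Q̇/(ṁ c_p) = 24.412 °C.
T(t) = T_ss + (T₀ − T_ss) e^(−t/τ). Set T = 23.2:
e^(−t/τ) = (23.2 − 24.412)/(20.2 − 24.412) = 0.28772
t = −140.94 · ln(0.28772) = 175.59 s.

176 s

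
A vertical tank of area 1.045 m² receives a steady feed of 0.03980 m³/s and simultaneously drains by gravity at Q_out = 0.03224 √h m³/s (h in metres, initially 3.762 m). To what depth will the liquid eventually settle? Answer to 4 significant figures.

1.524 m

A dh/dt = Q_in − 0.03224 √h. Steady state requires inflow = outflow:
Q_in = 0.03224 √h_ss ⇒ √h_ss = 0.03980/0.03224 = 1.23449.
h_ss = 1.23449² = 1.52397 m. (Since h₀ = 3.762 m > h_ss, the level will fall toward this value.)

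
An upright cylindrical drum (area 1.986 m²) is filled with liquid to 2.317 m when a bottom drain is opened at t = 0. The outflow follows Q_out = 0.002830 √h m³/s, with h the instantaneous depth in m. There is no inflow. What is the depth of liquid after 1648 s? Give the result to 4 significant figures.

0.1211 m

A dh/dt = −Q_out = −0.002830 √h.
∫ h^(−1/2) dh = −(0.002830/A) ∫ dt, giving 2√h = 2√h₀ − (0.002830/A) t.
√h = √2.317 − 0.002830·1648/(2·1.986) = 1.52217 − 1.17418 = 0.347990.
h = 0.347990² = 0.121097 m.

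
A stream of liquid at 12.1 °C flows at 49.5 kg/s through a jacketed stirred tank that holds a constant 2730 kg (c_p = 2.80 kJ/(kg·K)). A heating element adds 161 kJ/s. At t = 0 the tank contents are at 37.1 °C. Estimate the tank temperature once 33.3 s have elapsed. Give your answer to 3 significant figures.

M c_p dT/dt = ṁ c_p (T_in − T) + Q̇.
Rearrange: dT/dt = (T_ss − T)/τ with τ = M/ṁ = 55.152 s and T_ss = T_in + Q̇/(ṁ c_p) = 13.262 °C.
This is linear first-order; T(t) = T_ss + (T₀ − T_ss) e^(−t/τ).
T(33.3) = 13.262 + (23.838)·e^(−33.3/55.152) = 13.262 + (23.838)·0.54673 = 26.295 °C.

26.3 °C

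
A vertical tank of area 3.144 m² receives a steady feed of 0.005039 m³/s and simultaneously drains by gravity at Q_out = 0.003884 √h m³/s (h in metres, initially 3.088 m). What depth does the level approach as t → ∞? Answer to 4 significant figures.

Accumulation of liquid (constant cross-section A): A dh/dt = Q_in − 0.003884 √h. At steady state dh/dt = 0:
Q_in = 0.003884 √h_ss ⇒ √h_ss = 0.005039/0.003884 = 1.29737.
h_ss = 1.29737² = 1.68318 m. (Since h₀ = 3.088 m > h_ss, the level will fall toward this value.)

1.683 m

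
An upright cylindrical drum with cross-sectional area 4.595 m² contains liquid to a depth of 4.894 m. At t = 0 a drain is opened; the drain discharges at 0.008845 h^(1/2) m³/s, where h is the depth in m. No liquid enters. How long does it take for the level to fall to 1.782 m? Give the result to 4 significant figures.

With no inflow, A dh/dt = −0.008845 √h.
This is separable: 2 d(√h)/dt = −0.008845/A, so √h = √h₀ − (0.008845/(2A)) t.
t = 2A(√h₀ − √h)/0.008845 = 2·4.595·(√4.894 − √1.782)/0.008845
  = 9.19000 × (2.21224 − 1.33492) / 0.008845 = 911.543 s.

911.5 s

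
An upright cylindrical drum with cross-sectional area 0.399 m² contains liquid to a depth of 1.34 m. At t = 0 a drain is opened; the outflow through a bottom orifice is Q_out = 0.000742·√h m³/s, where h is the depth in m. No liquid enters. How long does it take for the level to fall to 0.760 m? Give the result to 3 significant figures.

307 s

Volume balance on the tank: A dh/dt = −0.000742 √h.
This is separable: 2 d(√h)/dt = −0.000742/A, so √h = √h₀ − (0.000742/(2A)) t.
t = 2A(√h₀ − √h)/0.000742 = 2·0.399·(√1.34 − √0.760)/0.000742
  = 0.79800 × (1.1576 − 0.87178) / 0.000742 = 307.37 s.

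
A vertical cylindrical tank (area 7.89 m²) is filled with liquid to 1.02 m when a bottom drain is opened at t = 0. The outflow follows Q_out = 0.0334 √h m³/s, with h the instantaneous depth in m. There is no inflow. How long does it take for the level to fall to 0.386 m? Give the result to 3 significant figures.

184 s

A dh/dt = −Q_out = −0.0334 √h.
Separate and integrate: 2(√h − √h₀) = −(0.0334/A) t.
t = 2A(√h₀ − √h)/0.0334 = 2·7.89·(√1.02 − √0.386)/0.0334
  = 15.780 × (1.0100 − 0.62129) / 0.0334 = 183.63 s.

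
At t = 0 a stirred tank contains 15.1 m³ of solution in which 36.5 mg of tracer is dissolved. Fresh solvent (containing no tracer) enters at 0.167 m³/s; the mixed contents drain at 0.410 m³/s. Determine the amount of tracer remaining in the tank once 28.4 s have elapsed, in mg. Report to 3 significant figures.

Total volume: dV/dt = Q_in − Q_out = -0.24300 m³/s, so V(t) = 15.1 − 0.24300 t and V(28.4) = 8.1988 m³.
Species balance (pure solvent in): dm/dt = −Q_out · m/V(t).
dm/m = −Q_out dt/(V₀ − 0.24300 t); integrating gives ln(m/m₀) = −(Q_out/(Q_in−Q_out)) ln(V/V₀).
m = m₀ (V₀/V)^(Q_out/(Q_in−Q_out)) = 36.5 × (15.1/8.1988)^(-1.6872) = 13.025 mg.

13.0 mg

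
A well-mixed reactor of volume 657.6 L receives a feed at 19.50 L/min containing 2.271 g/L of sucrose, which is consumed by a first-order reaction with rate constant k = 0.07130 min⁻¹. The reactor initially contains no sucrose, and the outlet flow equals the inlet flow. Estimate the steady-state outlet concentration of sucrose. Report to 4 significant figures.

Species balance: V dC/dt = Q C_in − Q C − k V C.
At steady state: 0 = Q C_in − (Q + kV) C_ss, so C_ss = Q C_in/(Q + kV).
C_ss = 19.50·2.271/(19.50 + 0.07130·657.6) = 44.2845/66.3869 = 0.667067 g/L.

0.6671 g/L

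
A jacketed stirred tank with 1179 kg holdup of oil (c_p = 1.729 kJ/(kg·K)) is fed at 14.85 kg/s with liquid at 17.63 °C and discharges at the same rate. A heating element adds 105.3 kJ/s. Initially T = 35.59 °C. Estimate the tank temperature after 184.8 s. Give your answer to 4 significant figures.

M c_p dT/dt = ṁ c_p (T_in − T) + Q̇.
τ = M/ṁ = 79.3939 s; T_ss = T_in + Q̇/(ṁ c_p) = 17.63 + 105.3/(14.85·1.729) = 21.7312 °C.
T approaches T_ss exponentially: T(t) = T_ss + (T₀ − T_ss) e^(−t/τ).
T(184.8) = 21.7312 + (13.8588)·e^(−184.8/79.3939) = 21.7312 + (13.8588)·0.0975263 = 23.0828 °C.

23.08 °C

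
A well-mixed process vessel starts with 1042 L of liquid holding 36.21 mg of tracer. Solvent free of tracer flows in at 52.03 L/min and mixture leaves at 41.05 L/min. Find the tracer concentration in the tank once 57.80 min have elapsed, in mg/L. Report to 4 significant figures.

Let m(t) be the amount of tracer. Volume: V(t) = V₀ + (Q_in − Q_out) t = 1042 + 10.9800 t; V(57.80) = 1676.64 L.
Species balance (pure solvent in): dm/dt = −Q_out · m/V(t).
Separate: dm/m = −Q_out dt/V(t) ⇒ ln(m/m₀) = −(Q_out/(Q_in−Q_out)) ln(V/V₀).
m = m₀ (V₀/V)^(Q_out/(Q_in−Q_out)) = 36.21 × (1042/1676.64)^(3.73862) = 6.11689 mg.
C = m/V = 6.11689/1676.64 = 0.00364830 mg/L.

0.003648 mg/L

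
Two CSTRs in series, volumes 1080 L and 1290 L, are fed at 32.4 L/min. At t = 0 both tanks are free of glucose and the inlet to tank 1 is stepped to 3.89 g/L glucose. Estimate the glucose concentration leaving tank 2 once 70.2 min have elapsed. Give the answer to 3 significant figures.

2.23 g/L

Time constants: τᵢ = Vᵢ/Q for each well-mixed tank.
τ₁ = 1080/32.4 = 33.333 min; τ₂ = 1290/32.4 = 39.815 min.
Solving the cascade with C₁(0)=C₂(0)=0 gives C₂(t) = C_in[1 − (τ₁ e^(−t/τ₁) − τ₂ e^(−t/τ₂))/(τ₁ − τ₂)].
At t = 70.2: e^(−t/τ₁) = 0.12172, e^(−t/τ₂) = 0.17150.
C₂ = 3.89·[1 − (33.333·0.12172 − 39.815·0.17150)/(-6.4815)] = 3.89·0.57250 = 2.2270 g/L.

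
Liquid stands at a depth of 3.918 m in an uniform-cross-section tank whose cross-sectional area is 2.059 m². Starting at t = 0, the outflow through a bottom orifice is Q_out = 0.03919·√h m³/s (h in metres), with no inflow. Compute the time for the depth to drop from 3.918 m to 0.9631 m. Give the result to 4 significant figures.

With no inflow, A dh/dt = −0.03919 √h.
∫ h^(−1/2) dh = −(0.03919/A) ∫ dt, giving 2√h = 2√h₀ − (0.03919/A) t.
t = 2A(√h₀ − √h)/0.03919 = 2·2.059·(√3.918 − √0.9631)/0.03919
  = 4.11800 × (1.97939 − 0.981377) / 0.03919 = 104.869 s.

104.9 s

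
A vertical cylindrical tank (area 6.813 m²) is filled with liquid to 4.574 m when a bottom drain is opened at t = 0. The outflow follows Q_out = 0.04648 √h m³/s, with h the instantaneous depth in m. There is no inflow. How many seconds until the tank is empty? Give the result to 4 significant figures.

627.0 s

A dh/dt = −Q_out = −0.04648 √h.
∫ h^(−1/2) dh = −(0.04648/A) ∫ dt, giving 2√h = 2√h₀ − (0.04648/A) t.
Tank is empty when √h = 0: t_empty = 2A√h₀/0.04648.
t_empty = 2·6.813·√4.574/0.04648 = 13.6260·2.13869/0.04648 = 626.975 s.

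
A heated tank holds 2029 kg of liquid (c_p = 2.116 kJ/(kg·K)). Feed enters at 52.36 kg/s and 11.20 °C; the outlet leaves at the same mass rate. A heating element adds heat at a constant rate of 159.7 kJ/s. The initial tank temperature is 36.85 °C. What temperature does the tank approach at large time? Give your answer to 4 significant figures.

12.64 °C

Energy balance: M c_p dT/dt = ṁ c_p (T_in − T) + 159.7.
At steady state dT/dt = 0 ⇒ T_ss = T_in + Q̇/(ṁ c_p) = 11.20 + 159.7/(52.36·2.116) = 12.6414 °C.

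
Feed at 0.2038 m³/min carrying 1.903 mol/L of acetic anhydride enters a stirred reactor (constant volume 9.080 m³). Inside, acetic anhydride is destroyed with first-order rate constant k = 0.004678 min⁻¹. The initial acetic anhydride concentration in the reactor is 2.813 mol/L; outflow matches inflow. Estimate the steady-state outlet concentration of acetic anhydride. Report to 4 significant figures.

Species balance: V dC/dt = Q C_in − Q C − k V C.
At steady state: 0 = Q C_in − (Q + kV) C_ss, so C_ss = Q C_in/(Q + kV).
C_ss = 0.2038·1.903/(0.2038 + 0.004678·9.080) = 0.387831/0.246276 = 1.57478 mol/L.

1.575 mol/L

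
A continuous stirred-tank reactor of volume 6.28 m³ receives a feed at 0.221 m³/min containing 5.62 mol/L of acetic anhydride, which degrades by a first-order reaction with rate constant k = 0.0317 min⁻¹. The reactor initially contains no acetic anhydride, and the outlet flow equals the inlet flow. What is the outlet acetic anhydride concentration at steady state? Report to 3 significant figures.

2.96 mol/L

Species balance: V dC/dt = Q C_in − Q C − k V C.
Steady state (dC/dt = 0): C_ss = Q C_in/(Q + kV) = C_in/(1 + kV/Q).
C_ss = 0.221·5.62/(0.221 + 0.0317·6.28) = 1.2420/0.42008 = 2.9567 mol/L.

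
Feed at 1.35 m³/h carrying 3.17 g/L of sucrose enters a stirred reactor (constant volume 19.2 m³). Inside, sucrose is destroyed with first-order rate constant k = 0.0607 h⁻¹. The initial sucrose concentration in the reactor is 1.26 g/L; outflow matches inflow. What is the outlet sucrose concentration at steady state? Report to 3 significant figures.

Species balance: V dC/dt = Q C_in − Q C − k V C.
Steady state (dC/dt = 0): C_ss = Q C_in/(Q + kV) = C_in/(1 + kV/Q).
C_ss = 1.35·3.17/(1.35 + 0.0607·19.2) = 4.2795/2.5154 = 1.7013 g/L.

1.70 g/L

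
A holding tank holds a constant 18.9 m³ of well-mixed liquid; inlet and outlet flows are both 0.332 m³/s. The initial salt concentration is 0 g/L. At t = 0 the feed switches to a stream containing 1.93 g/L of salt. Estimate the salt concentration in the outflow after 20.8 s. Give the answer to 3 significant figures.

Transient balance on the dissolved component: V dC/dt = Q(C_in − C).
Time constant τ = V/Q = 18.9/0.332 = 56.928 s.
C approaches C_in exponentially: C(t) = C_in + (C₀ − C_in) e^(−t/τ).
C(20.8) = 1.93 + (0 − 1.93)·e^(−20.8/56.928) = 1.93 + (-1.9300)·0.69394 = 0.59070 g/L.

0.591 g/L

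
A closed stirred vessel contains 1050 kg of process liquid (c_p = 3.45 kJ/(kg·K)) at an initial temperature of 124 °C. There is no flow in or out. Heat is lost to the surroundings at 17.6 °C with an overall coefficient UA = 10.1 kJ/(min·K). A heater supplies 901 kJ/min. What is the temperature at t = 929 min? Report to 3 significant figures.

M c_p dT/dt = −UA(T − T_amb) + Q̇.
dT/dt = (T_ss − T)/τ with T_ss = T_amb + Q̇/UA = 17.6 + 901/10.1 = 106.81 °C, τ = M c_p/UA = 1050·3.45/10.1 = 358.66 min.
This is linear first-order; T(t) = T_ss + (T₀ − T_ss) e^(−t/τ).
T(929) = 106.81 + (17.192)·0.075007 = 108.10 °C.

108 °C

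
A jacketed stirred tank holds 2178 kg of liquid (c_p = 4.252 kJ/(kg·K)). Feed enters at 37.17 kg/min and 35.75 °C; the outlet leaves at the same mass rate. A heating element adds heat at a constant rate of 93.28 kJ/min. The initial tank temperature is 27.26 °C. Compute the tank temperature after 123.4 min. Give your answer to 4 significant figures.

35.23 °C

First-law balance (no shaft work): M c_p dT/dt = ṁ c_p (T_in − T) + 93.28.
τ = M/ṁ = 58.5956 min; T_ss = T_in + Q̇/(ṁ c_p) = 35.75 + 93.28/(37.17·4.252) = 36.3402 °C.
Integrating: T(t) = T_ss + (T₀ − T_ss) e^(−t/τ).
T(123.4) = 36.3402 + (-9.08020)·e^(−123.4/58.5956) = 36.3402 + (-9.08020)·0.121729 = 35.2349 °C.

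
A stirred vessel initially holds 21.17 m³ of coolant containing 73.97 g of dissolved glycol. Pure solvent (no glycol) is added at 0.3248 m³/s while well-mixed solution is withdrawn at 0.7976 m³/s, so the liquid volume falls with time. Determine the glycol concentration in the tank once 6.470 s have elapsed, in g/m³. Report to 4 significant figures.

Let m(t) be the amount of glycol. Volume: V(t) = V₀ + (Q_in − Q_out) t = 21.17 − 0.472800 t; V(6.470) = 18.1110 m³.
No glycol enters, so dm/dt = −Q_out · (m/V).
dm/m = −Q_out dt/(V₀ − 0.472800 t); integrating gives ln(m/m₀) = −(Q_out/(Q_in−Q_out)) ln(V/V₀).
m = m₀ (V₀/V)^(Q_out/(Q_in−Q_out)) = 73.97 × (21.17/18.1110)^(-1.68697) = 56.8479 g.
C = m/V = 56.8479/18.1110 = 3.13887 g/m³.

3.139 g/m³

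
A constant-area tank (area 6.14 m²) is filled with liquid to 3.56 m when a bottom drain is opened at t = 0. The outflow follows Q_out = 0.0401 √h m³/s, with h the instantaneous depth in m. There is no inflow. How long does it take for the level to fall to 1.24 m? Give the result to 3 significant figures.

237 s

Unsteady balance on liquid volume: A dh/dt = −0.0401 √h.
This is separable: 2 d(√h)/dt = −0.0401/A, so √h = √h₀ − (0.0401/(2A)) t.
t = 2A(√h₀ − √h)/0.0401 = 2·6.14·(√3.56 − √1.24)/0.0401
  = 12.280 × (1.8868 − 1.1136) / 0.0401 = 236.79 s.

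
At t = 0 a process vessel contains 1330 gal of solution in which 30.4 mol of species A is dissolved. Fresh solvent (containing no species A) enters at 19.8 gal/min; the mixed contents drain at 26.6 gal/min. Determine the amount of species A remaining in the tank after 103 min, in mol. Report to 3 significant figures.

1.63 mol

Let m(t) be the amount of species A. Volume: V(t) = V₀ + (Q_in − Q_out) t = 1330 − 6.8000 t; V(103) = 629.60 gal.
Species balance (pure solvent in): dm/dt = −Q_out · m/V(t).
Separate: dm/m = −Q_out dt/V(t) ⇒ ln(m/m₀) = −(Q_out/(Q_in−Q_out)) ln(V/V₀).
m = m₀ (V₀/V)^(Q_out/(Q_in−Q_out)) = 30.4 × (1330/629.60)^(-3.9118) = 1.6307 mol.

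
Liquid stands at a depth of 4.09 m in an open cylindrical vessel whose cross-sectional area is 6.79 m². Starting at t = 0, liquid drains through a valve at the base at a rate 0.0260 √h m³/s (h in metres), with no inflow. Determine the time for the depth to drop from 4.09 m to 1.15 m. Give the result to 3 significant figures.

496 s

With no inflow, A dh/dt = −0.0260 √h.
∫ h^(−1/2) dh = −(0.0260/A) ∫ dt, giving 2√h = 2√h₀ − (0.0260/A) t.
t = 2A(√h₀ − √h)/0.0260 = 2·6.79·(√4.09 − √1.15)/0.0260
  = 13.580 × (2.0224 − 1.0724) / 0.0260 = 496.19 s.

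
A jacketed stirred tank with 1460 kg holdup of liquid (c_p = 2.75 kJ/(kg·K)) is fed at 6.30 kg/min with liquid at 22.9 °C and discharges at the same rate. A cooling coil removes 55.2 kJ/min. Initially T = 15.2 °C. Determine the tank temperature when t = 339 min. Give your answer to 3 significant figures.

18.7 °C

Heat balance on the well-mixed liquid: M c_p dT/dt = ṁ c_p (T_in − T) − 55.2.
τ = M/ṁ = 231.75 min; T_ss = T_in − Q̇/(ṁ c_p) = 22.9 − 55.2/(6.30·2.75) = 19.714 °C.
Integrating: T(t) = T_ss + (T₀ − T_ss) e^(−t/τ).
T(339) = 19.714 + (-4.5139)·e^(−339/231.75) = 19.714 + (-4.5139)·0.23159 = 18.669 °C.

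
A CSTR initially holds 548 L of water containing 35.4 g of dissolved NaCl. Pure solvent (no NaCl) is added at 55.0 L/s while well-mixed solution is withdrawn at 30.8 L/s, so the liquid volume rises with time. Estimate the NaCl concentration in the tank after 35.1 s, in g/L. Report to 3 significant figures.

Total volume: dV/dt = Q_in − Q_out = 24.200 L/s, so V(t) = 548 + 24.200 t and V(35.1) = 1397.4 L.
Species balance (pure solvent in): dm/dt = −Q_out · m/V(t).
Separate: dm/m = −Q_out dt/V(t) ⇒ ln(m/m₀) = −(Q_out/(Q_in−Q_out)) ln(V/V₀).
m = m₀ (V₀/V)^(Q_out/(Q_in−Q_out)) = 35.4 × (548/1397.4)^(1.2727) = 10.754 g.
C = m/V = 10.754/1397.4 = 0.0076958 g/L.

0.00770 g/L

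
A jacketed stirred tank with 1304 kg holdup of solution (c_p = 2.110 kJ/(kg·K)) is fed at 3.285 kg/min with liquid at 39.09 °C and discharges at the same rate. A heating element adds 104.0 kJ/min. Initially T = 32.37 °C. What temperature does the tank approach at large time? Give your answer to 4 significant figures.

54.09 °C

M c_p dT/dt = ṁ c_p (T_in − T) + Q̇.
At steady state dT/dt = 0 ⇒ T_ss = T_in + Q̇/(ṁ c_p) = 39.09 + 104.0/(3.285·2.110) = 54.0943 °C.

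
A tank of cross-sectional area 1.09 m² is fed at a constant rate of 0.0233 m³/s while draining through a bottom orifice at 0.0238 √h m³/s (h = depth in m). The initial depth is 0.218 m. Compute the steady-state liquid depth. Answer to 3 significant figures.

0.958 m

Unsteady balance on liquid volume: A dh/dt = Q_in − 0.0238 √h. At steady state dh/dt = 0:
Q_in = 0.0238 √h_ss ⇒ √h_ss = 0.0233/0.0238 = 0.97899.
h_ss = 0.97899² = 0.95842 m. (Since h₀ = 0.218 m < h_ss, the level will rise toward this value.)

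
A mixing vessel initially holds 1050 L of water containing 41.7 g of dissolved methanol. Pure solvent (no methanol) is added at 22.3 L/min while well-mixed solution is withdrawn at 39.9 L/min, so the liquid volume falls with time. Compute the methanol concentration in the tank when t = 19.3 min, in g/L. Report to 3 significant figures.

0.0242 g/L

Let m(t) be the amount of methanol. Volume: V(t) = V₀ + (Q_in − Q_out) t = 1050 − 17.600 t; V(19.3) = 710.32 L.
Species balance (pure solvent in): dm/dt = −Q_out · m/V(t).
dm/m = −Q_out dt/(V₀ − 17.600 t); integrating gives ln(m/m₀) = −(Q_out/(Q_in−Q_out)) ln(V/V₀).
m = m₀ (V₀/V)^(Q_out/(Q_in−Q_out)) = 41.7 × (1050/710.32)^(-2.2670) = 17.192 g.
C = m/V = 17.192/710.32 = 0.024204 g/L.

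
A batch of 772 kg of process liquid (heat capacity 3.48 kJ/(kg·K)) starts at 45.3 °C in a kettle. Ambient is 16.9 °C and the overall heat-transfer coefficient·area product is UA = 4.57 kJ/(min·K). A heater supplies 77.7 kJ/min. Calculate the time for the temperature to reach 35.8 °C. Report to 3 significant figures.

M c_p dT/dt = −UA(T − T_amb) + Q̇.
τ = M c_p/UA = 587.87 min; T_ss = T_amb + Q̇/UA = 16.9 + 77.7/4.57 = 33.902 °C.
T(t) = T_ss + (T₀ − T_ss)e^(−t/τ); set T = 35.8:
t = −τ ln[(T − T_ss)/(T₀ − T_ss)] = −587.87 · ln(0.16651) = 1053.9 min.

1050 min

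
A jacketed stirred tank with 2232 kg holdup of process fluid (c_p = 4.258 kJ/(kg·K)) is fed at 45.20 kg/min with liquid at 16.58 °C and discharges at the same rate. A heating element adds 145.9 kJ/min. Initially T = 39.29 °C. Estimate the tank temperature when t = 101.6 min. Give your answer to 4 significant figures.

20.14 °C

M c_p dT/dt = ṁ c_p (T_in − T) + Q̇.
Rearrange: dT/dt = (T_ss − T)/τ with τ = M/ṁ = 49.3805 min and T_ss = T_in + Q̇/(ṁ c_p) = 17.3381 °C.
T approaches T_ss exponentially: T(t) = T_ss + (T₀ − T_ss) e^(−t/τ).
T(101.6) = 17.3381 + (21.9519)·e^(−101.6/49.3805) = 17.3381 + (21.9519)·0.127774 = 20.1430 °C.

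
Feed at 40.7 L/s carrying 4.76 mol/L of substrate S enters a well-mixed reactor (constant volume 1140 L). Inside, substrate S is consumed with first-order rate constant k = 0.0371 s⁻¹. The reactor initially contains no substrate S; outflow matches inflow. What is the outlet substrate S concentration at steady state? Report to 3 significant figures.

Accumulation = in − out − consumed: V dC/dt = Q C_in − Q C − k V C.
Steady state (dC/dt = 0): C_ss = Q C_in/(Q + kV) = C_in/(1 + kV/Q).
C_ss = 40.7·4.76/(40.7 + 0.0371·1140) = 193.73/82.994 = 2.3343 mol/L.

2.33 mol/L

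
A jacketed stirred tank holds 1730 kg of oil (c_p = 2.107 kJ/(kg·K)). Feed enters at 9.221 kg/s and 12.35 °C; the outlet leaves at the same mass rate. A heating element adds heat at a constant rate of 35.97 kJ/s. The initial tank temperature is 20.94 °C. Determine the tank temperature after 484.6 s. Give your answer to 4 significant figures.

Unsteady energy balance on the tank contents: M c_p dT/dt = ṁ c_p (T_in − T) + 35.97.
τ = M/ṁ = 187.615 s; T_ss = T_in + Q̇/(ṁ c_p) = 12.35 + 35.97/(9.221·2.107) = 14.2014 °C.
Solution: T(t) = T_ss + (T₀ − T_ss) e^(−t/τ).
T(484.6) = 14.2014 + (6.73861)·e^(−484.6/187.615) = 14.2014 + (6.73861)·0.0755511 = 14.7105 °C.

14.71 °C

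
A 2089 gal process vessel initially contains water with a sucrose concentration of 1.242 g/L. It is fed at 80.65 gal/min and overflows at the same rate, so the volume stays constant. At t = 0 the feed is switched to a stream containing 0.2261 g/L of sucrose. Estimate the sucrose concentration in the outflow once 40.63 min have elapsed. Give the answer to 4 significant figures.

Mass balance on the solute (V constant): V dC/dt = Q(C_in − C).
Rewrite as dC/dt + C/τ = C_in/τ, τ = V/Q = 25.9020 min.
C approaches C_in exponentially: C(t) = C_in + (C₀ − C_in) e^(−t/τ).
C(40.63) = 0.2261 + (1.242 − 0.2261)·e^(−40.63/25.9020) = 0.2261 + (1.01590)·0.208336 = 0.437749 g/L.

0.4377 g/L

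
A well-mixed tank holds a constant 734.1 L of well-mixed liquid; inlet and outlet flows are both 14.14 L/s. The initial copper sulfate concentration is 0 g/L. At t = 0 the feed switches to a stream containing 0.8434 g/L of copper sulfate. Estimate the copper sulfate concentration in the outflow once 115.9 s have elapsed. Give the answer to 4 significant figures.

Unsteady species balance (constant V, well mixed): V dC/dt = Q(C_in − C).
Rewrite as dC/dt + C/τ = C_in/τ, τ = V/Q = 51.9165 s.
C approaches C_in exponentially: C(t) = C_in + (C₀ − C_in) e^(−t/τ).
C(115.9) = 0.8434 + (0 − 0.8434)·e^(−115.9/51.9165) = 0.8434 + (-0.843400)·0.107268 = 0.752931 g/L.

0.7529 g/L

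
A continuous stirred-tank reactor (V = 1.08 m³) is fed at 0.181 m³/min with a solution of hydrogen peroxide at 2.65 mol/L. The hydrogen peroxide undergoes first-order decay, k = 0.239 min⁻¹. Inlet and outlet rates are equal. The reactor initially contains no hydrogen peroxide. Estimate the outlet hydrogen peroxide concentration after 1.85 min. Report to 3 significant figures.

0.577 mol/L

Accumulation = in − out − consumed: V dC/dt = Q C_in − Q C − k V C.
dC/dt = (Q/V) C_in − (Q/V + k) C; effective rate a = Q/V + k = 0.16759 + 0.239 = 0.40659 min⁻¹.
C_ss = Q C_in/(Q + kV) = 1.0923 mol/L; C(t) = C_ss + (C₀ − C_ss) e^(−a t).
C(1.85) = 1.0923 + (-1.0923)·e^(−0.40659·1.85) = 1.0923 + (-1.0923)·0.47133 = 0.57747 mol/L.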